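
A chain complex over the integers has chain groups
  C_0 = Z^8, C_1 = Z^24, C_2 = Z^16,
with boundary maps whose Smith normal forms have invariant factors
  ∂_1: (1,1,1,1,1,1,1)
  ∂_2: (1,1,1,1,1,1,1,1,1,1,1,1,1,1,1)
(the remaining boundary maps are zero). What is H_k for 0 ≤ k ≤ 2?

H_0: b_0 = 8 − 0 − 7 = 1; torsion from ∂_1 factors > 1: none. So H_0 = Z.
H_1: b_1 = 24 − 7 − 15 = 2; torsion from ∂_2 factors > 1: none. So H_1 = Z^2.
H_2: b_2 = 16 − 15 − 0 = 1; torsion from ∂_3 factors > 1: none. So H_2 = Z.

H_0 = Z,  H_1 = Z^2,  H_2 = Z.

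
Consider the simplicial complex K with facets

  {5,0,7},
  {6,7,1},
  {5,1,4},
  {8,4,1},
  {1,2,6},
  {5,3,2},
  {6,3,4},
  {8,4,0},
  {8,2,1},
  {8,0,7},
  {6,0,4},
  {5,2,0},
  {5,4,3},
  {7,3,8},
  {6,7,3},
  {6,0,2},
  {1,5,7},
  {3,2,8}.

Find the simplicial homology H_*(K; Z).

H_0 ≅ Z,  H_1 ≅ Z^2,  H_2 ≅ Z.

Take the total order 0 < 1 < 2 < 3 < 4 < 5 < 6 < 7 < 8 on the vertex set. Then K (dimension 2) consists of the simplices:

  0-simplices (9): [0], [1], [2], [3], [4], [5], [6], [7], [8]
  1-simplices (27): (27 of them)
  2-simplices (18): [0,2,5], [0,2,6], [0,4,6], [0,4,8], [0,5,7], [0,7,8], [1,2,6], [1,2,8], [1,4,5], [1,4,8], [1,5,7], [1,6,7], [2,3,5], [2,3,8], [3,4,5], [3,4,6], [3,6,7], [3,7,8]

giving chain groups C_0 ≅ Z^9, C_1 ≅ Z^27, C_2 ≅ Z^18.

∂_1: C_1 → C_0 sends each edge [p,q] (with p < q) to q − p.
The 9×27 boundary matrix has rank 8 and Smith normal form diag(1,1,1,1,1,1,1,1).

Boundary ∂_2: C_2 → C_1 sends each 2-simplex [p,q,r] to [q,r] − [p,r] + [p,q]. For instance
  ∂[0,2,6] = [2,6] − [0,6] + [0,2],
  ∂[3,6,7] = [6,7] − [3,7] + [3,6].
This gives a 27×18 integer matrix of rank 17; reducing to Smith normal form yields diagonal entries (1,1,1,1,1,1,1,1,1,1,1,1,1,1,1,1,1).

From H_k ≅ ker(∂_k) / im(∂_{k+1}) we obtain:

  H_0: rank C_0 − rank ∂_1 = 9 − 8 = 1, and the invariant factors of ∂_1 are all 1, so H_0 = Z.
  H_1: rank ker ∂_1 − rank ∂_2 = (27 − 8) − 17 = 2, and the invariant factors of ∂_2 are all 1, so H_1 = Z^2.
  H_2: rank ker ∂_2 − rank ∂_3 = (18 − 17) − 0 = 1, and there is no ∂_3, so H_2 = Z.

As a check, the Euler characteristic is 9 − 27 + 18 = 0, which agrees with 1 − 2 + 1 = 0.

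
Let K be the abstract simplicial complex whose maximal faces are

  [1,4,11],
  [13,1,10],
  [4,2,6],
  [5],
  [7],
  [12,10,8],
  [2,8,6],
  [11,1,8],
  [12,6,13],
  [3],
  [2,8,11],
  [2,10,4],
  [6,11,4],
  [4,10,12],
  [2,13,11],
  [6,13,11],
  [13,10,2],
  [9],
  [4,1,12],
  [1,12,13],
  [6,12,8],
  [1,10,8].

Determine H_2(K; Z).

Fix the vertex order 1 < 2 < 3 < 4 < 5 < 6 < 7 < 8 < 9 < 10 < 11 < 12 < 13 and write every simplex with vertices in increasing order. Then dim K = 2 and the simplices of K are:

  0-simplices (13): [1], [2], [3], [4], [5], [6], [7], [8], [9], [10], [11], [12], [13]
  1-simplices (27): (27 of them)
  2-simplices (18): (18 of them)

Hence C_0 ≅ Z^13, C_1 ≅ Z^27, C_2 ≅ Z^18.

Boundary ∂_1: C_1 → C_0 is given by ∂[p,q] = [q] − [p]. For instance
  ∂[11,13] = [13] − [11].
As a 13×27 matrix over Z this has rank 8, with invariant factors (1,1,1,1,1,1,1,1).

Boundary ∂_2: C_2 → C_1 sends each 2-simplex [p,q,r] to [q,r] − [p,r] + [p,q]. For instance
  ∂[2,6,8] = [6,8] − [2,8] + [2,6],
  ∂[8,10,12] = [10,12] − [8,12] + [8,10].
As a 27×18 matrix over Z this has rank 18, with invariant factors (1,1,1,1,1,1,1,1,1,1,1,1,1,1,1,1,1,2).

From H_k ≅ ker(∂_k) / im(∂_{k+1}) we obtain:

  H_2: rank ker ∂_2 − rank ∂_3 = (18 − 18) − 0 = 0, and there is no ∂_3, so H_2 = 0.

H_2 ≅ 0.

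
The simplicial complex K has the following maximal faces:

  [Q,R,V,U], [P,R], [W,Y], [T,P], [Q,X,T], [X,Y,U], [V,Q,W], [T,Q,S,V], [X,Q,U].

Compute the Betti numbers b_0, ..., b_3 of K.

b_0 = 1, b_1 = 2, b_2 = 0, b_3 = 0.

Fix the vertex order P < Q < R < S < T < U < V < W < X < Y and write every simplex with vertices in increasing order. Then dim K = 3 and the simplices of K are:

  0-simplices (10): P, Q, R, S, T, U, V, W, X, Y
  1-simplices (21): PR, PT, QR, QS, QT, QU, QV, QW, QX, RU, RV, ST, SV, TV, TX, UV, UX, UY, VW, WY, XY
  2-simplices (12): QRU, QRV, QST, QSV, QTV, QTX, QUV, QUX, QVW, RUV, STV, UXY
  3-simplices (2): QRUV, QSTV

so the chain groups are C_0 ≅ Z^10, C_1 ≅ Z^21, C_2 ≅ Z^12, C_3 ≅ Z^2.

∂_1: C_1 → C_0 maps an edge to its endpoints' difference, ∂[p,q] = q − p.
The resulting 10×21 matrix has rank 9, and its Smith normal form has invariant factors (1,1,1,1,1,1,1,1,1).

∂_2: C_2 → C_1 sends each 2-simplex [p,q,r] to [q,r] − [p,r] + [p,q]. For instance
  ∂QVW = VW − QW + QV,
  ∂RUV = UV − RV + RU.
The resulting 21×12 matrix has rank 10, and its Smith normal form has invariant factors (1,1,1,1,1,1,1,1,1,1).

Boundary ∂_3: C_3 → C_2 sends each 3-simplex σ to the alternating sum Σ_i (−1)^i (σ with its i-th vertex removed). For instance
  ∂QSTV = STV − QTV + QSV − QST,
  ∂QRUV = RUV − QUV + QRV − QRU.
This gives a 12×2 integer matrix of rank 2; reducing to Smith normal form yields diagonal entries (1,1).

Now H_k = ker ∂_k / im ∂_{k+1}, so:

  H_0: rank C_0 − rank ∂_1 = 10 − 9 = 1, and the invariant factors of ∂_1 are all 1, so H_0 ≅ Z.
  H_1: rank ker ∂_1 − rank ∂_2 = (21 − 9) − 10 = 2, and the invariant factors of ∂_2 are all 1, so H_1 ≅ Z^2.
  H_2: rank ker ∂_2 − rank ∂_3 = (12 − 10) − 2 = 0, and the invariant factors of ∂_3 are all 1, so H_2 ≅ 0.
  H_3: rank ker ∂_3 − rank ∂_4 = (2 − 2) − 0 = 0, and there is no ∂_4, so H_3 ≅ 0.

Hence the Betti numbers are b_0 = 1, b_1 = 2, b_2 = 0, b_3 = 0.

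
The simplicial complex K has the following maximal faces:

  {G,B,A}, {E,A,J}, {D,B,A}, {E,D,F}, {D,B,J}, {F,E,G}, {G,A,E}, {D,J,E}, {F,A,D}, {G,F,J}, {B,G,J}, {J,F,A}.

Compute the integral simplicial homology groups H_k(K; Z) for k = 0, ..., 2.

K has 7 vertices, 18 edges, 12 triangles.
rank ∂_0 = 0, rank ∂_1 = 6 ⇒ b_0 = 7 − 0 − 6 = 1; all invariant factors of ∂_1 are 1 so no torsion. So H_0 ≅ Z.
rank ∂_1 = 6, rank ∂_2 = 12 ⇒ b_1 = 18 − 6 − 12 = 0; ∂_2 has invariant factor(s) [2] giving torsion. So H_1 ≅ Z/2.
rank ∂_2 = 12, rank ∂_3 = 0 ⇒ b_2 = 12 − 12 − 0 = 0. So H_2 ≅ 0.

H_0 ≅ Z,  H_1 ≅ Z/2,  H_2 = 0.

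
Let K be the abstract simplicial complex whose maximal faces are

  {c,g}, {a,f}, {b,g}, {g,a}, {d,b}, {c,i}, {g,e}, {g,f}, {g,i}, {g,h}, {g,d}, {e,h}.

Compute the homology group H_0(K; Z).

We work with the vertex ordering a < b < c < d < e < f < g < h < i. The simplices of K, each written with vertices in increasing order, are:

  0-simplices (9): a, b, c, d, e, f, g, h, i
  1-simplices (12): af, ag, bd, bg, cg, ci, dg, eg, eh, fg, gh, gi

so the chain groups are C_0 ≅ Z^9, C_1 ≅ Z^12.

∂_1: C_1 → C_0 is given by ∂[p,q] = [q] − [p]. For instance
  ∂fg = g − f.
The resulting 9×12 matrix has rank 8, and its Smith normal form has invariant factors (1,1,1,1,1,1,1,1).

Now H_k = ker ∂_k / im ∂_{k+1}, so:

  H_0: rank C_0 − rank ∂_1 = 9 − 8 = 1, and the invariant factors of ∂_1 are all 1, so H_0 ≅ Z.

(K is a triangulation of a wedge of 4 circles.)

H_0 ≅ Z.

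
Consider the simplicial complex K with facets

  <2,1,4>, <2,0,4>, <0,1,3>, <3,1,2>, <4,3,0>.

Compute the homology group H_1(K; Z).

Order the vertices as 0 < 1 < 2 < 3 < 4. Listing each simplex with vertices in this order, K has dimension 2 with simplices:

  0-simplices (5): [0], [1], [2], [3], [4]
  1-simplices (10): [0,1], [0,2], [0,3], [0,4], [1,2], [1,3], [1,4], [2,3], [2,4], [3,4]
  2-simplices (5): [0,1,3], [0,2,4], [0,3,4], [1,2,3], [1,2,4]

so the chain groups are C_0 ≅ Z^5, C_1 ≅ Z^10, C_2 ≅ Z^5.

∂_1: C_1 → C_0 sends each edge [p,q] (with p < q) to q − p.
This gives a 5×10 integer matrix of rank 4; reducing to Smith normal form yields diagonal entries (1,1,1,1).

∂_2: C_2 → C_1 sends each 2-simplex [p,q,r] to [q,r] − [p,r] + [p,q]. For instance
  ∂[0,1,3] = [1,3] − [0,3] + [0,1],
  ∂[0,3,4] = [3,4] − [0,4] + [0,3].
This gives a 10×5 integer matrix of rank 5; reducing to Smith normal form yields diagonal entries (1,1,1,1,1).

From H_k ≅ ker(∂_k) / im(∂_{k+1}) we obtain:

  H_1: rank ker ∂_1 − rank ∂_2 = (10 − 4) − 5 = 1, and the invariant factors of ∂_2 are all 1, so H_1 = Z.

H_1 = Z.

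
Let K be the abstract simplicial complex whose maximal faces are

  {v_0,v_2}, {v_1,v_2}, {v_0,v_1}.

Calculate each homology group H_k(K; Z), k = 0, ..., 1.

H_0 = Z,  H_1 = Z.

Order the vertices as v_0 < v_1 < v_2. Listing each simplex with vertices in this order, K has dimension 1 with simplices:

  0-simplices (3): [v_0], [v_1], [v_2]
  1-simplices (3): [v_0,v_1], [v_0,v_2], [v_1,v_2]

Hence C_0 ≅ Z^3, C_1 ≅ Z^3.

Boundary ∂_1: C_1 → C_0 is given by ∂[p,q] = [q] − [p].
The 3×3 boundary matrix has rank 2 and Smith normal form diag(1,1).

From H_k ≅ ker(∂_k) / im(∂_{k+1}) we obtain:

  H_0: rank C_0 − rank ∂_1 = 3 − 2 = 1, and the invariant factors of ∂_1 are all 1, so H_0 = Z.
  H_1: rank ker ∂_1 − rank ∂_2 = (3 − 2) − 0 = 1, and there is no ∂_2, so H_1 = Z.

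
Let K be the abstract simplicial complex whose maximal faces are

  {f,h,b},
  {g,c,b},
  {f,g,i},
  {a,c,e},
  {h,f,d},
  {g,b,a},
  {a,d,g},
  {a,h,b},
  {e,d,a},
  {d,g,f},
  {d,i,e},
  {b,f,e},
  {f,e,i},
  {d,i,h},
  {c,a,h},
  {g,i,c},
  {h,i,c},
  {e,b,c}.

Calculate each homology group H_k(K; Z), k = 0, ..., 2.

We work with the vertex ordering a < b < c < d < e < f < g < h < i. The simplices of K, each written with vertices in increasing order, are:

  0-simplices (9): a, b, c, d, e, f, g, h, i
  1-simplices (27): ab, ac, ad, ae, ag, ah, bc, be, bf, bg, bh, ce, cg, ch, ci, de, df, dg, dh, di, ef, ei, fg, fh, fi, gi, hi
  2-simplices (18): abg, abh, ace, ach, ade, adg, bce, bcg, bef, bfh, cgi, chi, dei, dfg, dfh, dhi, efi, fgi

Hence C_0 ≅ Z^9, C_1 ≅ Z^27, C_2 ≅ Z^18.

The boundary map ∂_1: C_1 → C_0 is given by ∂[p,q] = [q] − [p]. For instance
  ∂ad = d − a.
The resulting 9×27 matrix has rank 8, and its Smith normal form has invariant factors (1,1,1,1,1,1,1,1).

The boundary map ∂_2: C_2 → C_1 maps a triangle to the signed sum of its edges. For instance
  ∂dfh = fh − dh + df,
  ∂cgi = gi − ci + cg.
The 27×18 boundary matrix has rank 18 and Smith normal form diag(1,1,1,1,1,1,1,1,1,1,1,1,1,1,1,1,1,2).

Reading off H_k = ker ∂_k / im ∂_{k+1}:

  H_0: rank C_0 − rank ∂_1 = 9 − 8 = 1, and the invariant factors of ∂_1 are all 1, so H_0 ≅ Z.
  H_1: rank ker ∂_1 − rank ∂_2 = (27 − 8) − 18 = 1, and ∂_2 has invariant factor 2 > 1, so H_1 ≅ Z × Z/2.
  H_2: rank ker ∂_2 − rank ∂_3 = (18 − 18) − 0 = 0, and there is no ∂_3, so H_2 ≅ 0.

As a check, the Euler characteristic is 9 − 27 + 18 = 0, which agrees with 1 − 1 + 0 = 0.

H_0 ≅ Z,  H_1 ≅ Z × Z/2,  H_2 = 0.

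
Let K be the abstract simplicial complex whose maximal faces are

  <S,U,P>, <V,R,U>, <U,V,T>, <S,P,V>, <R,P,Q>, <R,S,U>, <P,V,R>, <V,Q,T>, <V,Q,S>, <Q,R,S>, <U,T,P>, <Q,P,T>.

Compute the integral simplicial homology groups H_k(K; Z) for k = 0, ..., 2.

Order the vertices as P < Q < R < S < T < U < V. Listing each simplex with vertices in this order, K has dimension 2 with simplices:

  0-simplices (7): P, Q, R, S, T, U, V
  1-simplices (18): PQ, PR, PS, PT, PU, PV, QR, QS, QT, QV, RS, RU, RV, SU, SV, TU, TV, UV
  2-simplices (12): PQR, PQT, PRV, PSU, PSV, PTU, QRS, QSV, QTV, RSU, RUV, TUV

Hence C_0 ≅ Z^7, C_1 ≅ Z^18, C_2 ≅ Z^12.

∂_1: C_1 → C_0 is given by ∂[p,q] = [q] − [p].
The 7×18 boundary matrix has rank 6 and Smith normal form diag(1,1,1,1,1,1).

The boundary map ∂_2: C_2 → C_1 sends each 2-simplex [p,q,r] to [q,r] − [p,r] + [p,q]. For instance
  ∂RUV = UV − RV + RU,
  ∂PSU = SU − PU + PS.
This gives a 18×12 integer matrix of rank 12; reducing to Smith normal form yields diagonal entries (1,1,1,1,1,1,1,1,1,1,1,2).

Now H_k = ker ∂_k / im ∂_{k+1}, so:

  H_0: rank C_0 − rank ∂_1 = 7 − 6 = 1, and the invariant factors of ∂_1 are all 1, so H_0 ≅ Z.
  H_1: rank ker ∂_1 − rank ∂_2 = (18 − 6) − 12 = 0, and ∂_2 has invariant factor 2 > 1, so H_1 ≅ Z/2Z.
  H_2: rank ker ∂_2 − rank ∂_3 = (12 − 12) − 0 = 0, and there is no ∂_3, so H_2 ≅ 0.

H_0 = Z,  H_1 = Z/2Z,  H_2 = 0.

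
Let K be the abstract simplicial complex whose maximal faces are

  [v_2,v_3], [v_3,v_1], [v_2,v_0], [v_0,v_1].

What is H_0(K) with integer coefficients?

K has 4 vertices, 4 edges.
rank ∂_0 = 0, rank ∂_1 = 3 ⇒ b_0 = 4 − 0 − 3 = 1; all invariant factors of ∂_1 are 1 so no torsion. So H_0 = Z.

H_0 = Z.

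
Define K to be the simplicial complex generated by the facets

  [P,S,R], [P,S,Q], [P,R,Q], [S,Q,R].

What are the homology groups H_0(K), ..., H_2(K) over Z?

H_0 ≅ Z,  H_1 = 0,  H_2 ≅ Z.

We work with the vertex ordering P < Q < R < S. The simplices of K, each written with vertices in increasing order, are:

  0-simplices (4): P, Q, R, S
  1-simplices (6): PQ, PR, PS, QR, QS, RS
  2-simplices (4): PQR, PQS, PRS, QRS

giving chain groups C_0 ≅ Z^4, C_1 ≅ Z^6, C_2 ≅ Z^4.

Boundary ∂_1: C_1 → C_0 sends each edge [p,q] (with p < q) to q − p.
The resulting 4×6 matrix has rank 3, and its Smith normal form has invariant factors (1,1,1).

Boundary ∂_2: C_2 → C_1 maps a triangle to the signed sum of its edges. For instance
  ∂PQR = QR − PR + PQ,
  ∂PQS = QS − PS + PQ.
The resulting 6×4 matrix has rank 3, and its Smith normal form has invariant factors (1,1,1).

Now H_k = ker ∂_k / im ∂_{k+1}, so:

  H_0: rank C_0 − rank ∂_1 = 4 − 3 = 1, and the invariant factors of ∂_1 are all 1, so H_0 ≅ Z.
  H_1: rank ker ∂_1 − rank ∂_2 = (6 − 3) − 3 = 0, and the invariant factors of ∂_2 are all 1, so H_1 ≅ 0.
  H_2: rank ker ∂_2 − rank ∂_3 = (4 − 3) − 0 = 1, and there is no ∂_3, so H_2 ≅ Z.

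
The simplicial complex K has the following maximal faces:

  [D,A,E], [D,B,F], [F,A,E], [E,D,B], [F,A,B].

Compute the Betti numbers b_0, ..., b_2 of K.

b_0 = 1, b_1 = 1, b_2 = 0.

Take the total order A < B < D < E < F on the vertex set. Then K (dimension 2) consists of the simplices:

  0-simplices (5): A, B, D, E, F
  1-simplices (10): AB, AD, AE, AF, BD, BE, BF, DE, DF, EF
  2-simplices (5): ABF, ADE, AEF, BDE, BDF

Hence C_0 ≅ Z^5, C_1 ≅ Z^10, C_2 ≅ Z^5.

∂_1: C_1 → C_0 is given by ∂[p,q] = [q] − [p]. For instance
  ∂BD = D − B.
This gives a 5×10 integer matrix of rank 4; reducing to Smith normal form yields diagonal entries (1,1,1,1).

Boundary ∂_2: C_2 → C_1 maps a triangle to the signed sum of its edges. For instance
  ∂BDF = DF − BF + BD,
  ∂BDE = DE − BE + BD.
This gives a 10×5 integer matrix of rank 5; reducing to Smith normal form yields diagonal entries (1,1,1,1,1).

Reading off H_k = ker ∂_k / im ∂_{k+1}:

  H_0: rank C_0 − rank ∂_1 = 5 − 4 = 1, and the invariant factors of ∂_1 are all 1, so H_0 = Z.
  H_1: rank ker ∂_1 − rank ∂_2 = (10 − 4) − 5 = 1, and the invariant factors of ∂_2 are all 1, so H_1 = Z.
  H_2: rank ker ∂_2 − rank ∂_3 = (5 − 5) − 0 = 0, and there is no ∂_3, so H_2 = 0.

Hence the Betti numbers are b_0 = 1, b_1 = 1, b_2 = 0.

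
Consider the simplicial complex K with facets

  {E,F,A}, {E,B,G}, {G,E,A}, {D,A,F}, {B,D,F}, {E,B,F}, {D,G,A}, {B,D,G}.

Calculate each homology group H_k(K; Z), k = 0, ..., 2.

H_0 = Z,  H_1 = 0,  H_2 = Z.

Fix the vertex order A < B < D < E < F < G and write every simplex with vertices in increasing order. Then dim K = 2 and the simplices of K are:

  0-simplices (6): A, B, D, E, F, G
  1-simplices (12): AD, AE, AF, AG, BD, BE, BF, BG, DF, DG, EF, EG
  2-simplices (8): ADF, ADG, AEF, AEG, BDF, BDG, BEF, BEG

Hence C_0 ≅ Z^6, C_1 ≅ Z^12, C_2 ≅ Z^8.

The boundary map ∂_1: C_1 → C_0 maps an edge to its endpoints' difference, ∂[p,q] = q − p. For instance
  ∂BE = E − B.
This gives a 6×12 integer matrix of rank 5; reducing to Smith normal form yields diagonal entries (1,1,1,1,1).

Boundary ∂_2: C_2 → C_1 maps a triangle to the signed sum of its edges. For instance
  ∂BEF = EF − BF + BE,
  ∂AEG = EG − AG + AE.
This gives a 12×8 integer matrix of rank 7; reducing to Smith normal form yields diagonal entries (1,1,1,1,1,1,1).

From H_k ≅ ker(∂_k) / im(∂_{k+1}) we obtain:

  H_0: rank C_0 − rank ∂_1 = 6 − 5 = 1, and the invariant factors of ∂_1 are all 1, so H_0 = Z.
  H_1: rank ker ∂_1 − rank ∂_2 = (12 − 5) − 7 = 0, and the invariant factors of ∂_2 are all 1, so H_1 = 0.
  H_2: rank ker ∂_2 − rank ∂_3 = (8 − 7) − 0 = 1, and there is no ∂_3, so H_2 = Z.

As a check, the Euler characteristic is 6 − 12 + 8 = 2, which agrees with 1 − 0 + 1 = 2.
(K is a triangulation of the 2-sphere S^2.)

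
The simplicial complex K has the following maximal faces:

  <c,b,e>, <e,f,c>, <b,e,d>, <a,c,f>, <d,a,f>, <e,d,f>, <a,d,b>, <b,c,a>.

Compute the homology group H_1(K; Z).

H_1 ≅ 0.

Order the vertices as a < b < c < d < e < f. Listing each simplex with vertices in this order, K has dimension 2 with simplices:

  0-simplices (6): a, b, c, d, e, f
  1-simplices (12): ab, ac, ad, af, bc, bd, be, ce, cf, de, df, ef
  2-simplices (8): abc, abd, acf, adf, bce, bde, cef, def

so the chain groups are C_0 ≅ Z^6, C_1 ≅ Z^12, C_2 ≅ Z^8.

Boundary ∂_1: C_1 → C_0 is given by ∂[p,q] = [q] − [p]. For instance
  ∂df = f − d.
The resulting 6×12 matrix has rank 5, and its Smith normal form has invariant factors (1,1,1,1,1).

∂_2: C_2 → C_1 maps a triangle to the signed sum of its edges. For instance
  ∂acf = cf − af + ac,
  ∂abd = bd − ad + ab.
The 12×8 boundary matrix has rank 7 and Smith normal form diag(1,1,1,1,1,1,1).

Now H_k = ker ∂_k / im ∂_{k+1}, so:

  H_1: rank ker ∂_1 − rank ∂_2 = (12 − 5) − 7 = 0, and the invariant factors of ∂_2 are all 1, so H_1 = 0.

(K is a triangulation of the 2-sphere S^2.)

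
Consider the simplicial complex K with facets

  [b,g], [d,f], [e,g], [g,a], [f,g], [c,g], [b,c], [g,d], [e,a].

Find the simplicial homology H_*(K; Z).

K has 7 vertices, 9 edges.
rank ∂_0 = 0, rank ∂_1 = 6 ⇒ b_0 = 7 − 0 − 6 = 1; all invariant factors of ∂_1 are 1 so no torsion. So H_0 = Z.
rank ∂_1 = 6, rank ∂_2 = 0 ⇒ b_1 = 9 − 6 − 0 = 3. So H_1 = Z^3.

H_0 ≅ Z,  H_1 ≅ Z^3.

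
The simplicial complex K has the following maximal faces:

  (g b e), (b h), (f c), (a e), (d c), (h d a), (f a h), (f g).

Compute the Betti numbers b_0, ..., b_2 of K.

Fix the vertex order a < b < c < d < e < f < g < h and write every simplex with vertices in increasing order. Then dim K = 2 and the simplices of K are:

  0-simplices (8): a, b, c, d, e, f, g, h
  1-simplices (13): ad, ae, af, ah, be, bg, bh, cd, cf, dh, eg, fg, fh
  2-simplices (3): adh, afh, beg

Hence C_0 ≅ Z^8, C_1 ≅ Z^13, C_2 ≅ Z^3.

Boundary ∂_1: C_1 → C_0 is given by ∂[p,q] = [q] − [p].
The 8×13 boundary matrix has rank 7 and Smith normal form diag(1,1,1,1,1,1,1).

The boundary map ∂_2: C_2 → C_1 sends each 2-simplex [p,q,r] to [q,r] − [p,r] + [p,q]. For instance
  ∂afh = fh − ah + af,
  ∂beg = eg − bg + be.
As a 13×3 matrix over Z this has rank 3, with invariant factors (1,1,1).

Reading off H_k = ker ∂_k / im ∂_{k+1}:

  H_0: rank C_0 − rank ∂_1 = 8 − 7 = 1, and the invariant factors of ∂_1 are all 1, so H_0 ≅ Z.
  H_1: rank ker ∂_1 − rank ∂_2 = (13 − 7) − 3 = 3, and the invariant factors of ∂_2 are all 1, so H_1 ≅ Z^3.
  H_2: rank ker ∂_2 − rank ∂_3 = (3 − 3) − 0 = 0, and there is no ∂_3, so H_2 ≅ 0.

As a check, the Euler characteristic is 8 − 13 + 3 = -2, which agrees with 1 − 3 + 0 = -2.

Hence the Betti numbers are b_0 = 1, b_1 = 3, b_2 = 0.

b_0 = 1, b_1 = 3, b_2 = 0.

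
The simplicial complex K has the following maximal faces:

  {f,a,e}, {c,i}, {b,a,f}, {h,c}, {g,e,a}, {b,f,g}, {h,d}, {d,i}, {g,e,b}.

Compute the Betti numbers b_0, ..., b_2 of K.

b_0 = 2, b_1 = 2, b_2 = 0.

Take the total order a < b < c < d < e < f < g < h < i on the vertex set. Then K (dimension 2) consists of the simplices:

  0-simplices (9): a, b, c, d, e, f, g, h, i
  1-simplices (14): ab, ae, af, ag, be, bf, bg, ch, ci, dh, di, ef, eg, fg
  2-simplices (5): abf, aef, aeg, beg, bfg

Hence C_0 ≅ Z^9, C_1 ≅ Z^14, C_2 ≅ Z^5.

The boundary map ∂_1: C_1 → C_0 maps an edge to its endpoints' difference, ∂[p,q] = q − p. For instance
  ∂ci = i − c.
This gives a 9×14 integer matrix of rank 7; reducing to Smith normal form yields diagonal entries (1,1,1,1,1,1,1).

Boundary ∂_2: C_2 → C_1 maps a triangle to the signed sum of its edges. For instance
  ∂beg = eg − bg + be,
  ∂abf = bf − af + ab.
This gives a 14×5 integer matrix of rank 5; reducing to Smith normal form yields diagonal entries (1,1,1,1,1).

From H_k ≅ ker(∂_k) / im(∂_{k+1}) we obtain:

  H_0: rank C_0 − rank ∂_1 = 9 − 7 = 2, and the invariant factors of ∂_1 are all 1, so H_0 = Z^2.
  H_1: rank ker ∂_1 − rank ∂_2 = (14 − 7) − 5 = 2, and the invariant factors of ∂_2 are all 1, so H_1 = Z^2.
  H_2: rank ker ∂_2 − rank ∂_3 = (5 − 5) − 0 = 0, and there is no ∂_3, so H_2 = 0.

Hence the Betti numbers are b_0 = 2, b_1 = 2, b_2 = 0.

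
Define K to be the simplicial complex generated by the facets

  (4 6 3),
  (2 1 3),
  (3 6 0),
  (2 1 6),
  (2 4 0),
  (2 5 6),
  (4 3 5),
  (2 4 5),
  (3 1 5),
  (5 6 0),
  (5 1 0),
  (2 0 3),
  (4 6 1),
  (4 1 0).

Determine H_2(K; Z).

Fix the vertex order 0 < 1 < 2 < 3 < 4 < 5 < 6 and write every simplex with vertices in increasing order. Then dim K = 2 and the simplices of K are:

  0-simplices (7): [0], [1], [2], [3], [4], [5], [6]
  1-simplices (21): [0,1], [0,2], [0,3], [0,4], [0,5], [0,6], [1,2], [1,3], [1,4], [1,5], [1,6], [2,3], [2,4], [2,5], [2,6], [3,4], [3,5], [3,6], [4,5], [4,6], [5,6]
  2-simplices (14): [0,1,4], [0,1,5], [0,2,3], [0,2,4], [0,3,6], [0,5,6], [1,2,3], [1,2,6], [1,3,5], [1,4,6], [2,4,5], [2,5,6], [3,4,5], [3,4,6]

Hence C_0 ≅ Z^7, C_1 ≅ Z^21, C_2 ≅ Z^14.

∂_1: C_1 → C_0 sends each edge [p,q] (with p < q) to q − p. For instance
  ∂[0,1] = [1] − [0].
This gives a 7×21 integer matrix of rank 6; reducing to Smith normal form yields diagonal entries (1,1,1,1,1,1).

∂_2: C_2 → C_1 sends each 2-simplex [p,q,r] to [q,r] − [p,r] + [p,q]. For instance
  ∂[0,2,4] = [2,4] − [0,4] + [0,2],
  ∂[0,1,5] = [1,5] − [0,5] + [0,1].
As a 21×14 matrix over Z this has rank 13, with invariant factors (1,1,1,1,1,1,1,1,1,1,1,1,1).

Now H_k = ker ∂_k / im ∂_{k+1}, so:

  H_2: rank ker ∂_2 − rank ∂_3 = (14 − 13) − 0 = 1, and there is no ∂_3, so H_2 = Z.

(K is a triangulation of the torus T^2.)

H_2 ≅ Z.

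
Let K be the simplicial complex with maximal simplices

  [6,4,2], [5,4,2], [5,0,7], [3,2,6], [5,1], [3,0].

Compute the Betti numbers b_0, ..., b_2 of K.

K has 8 vertices, 12 edges, 4 triangles.
rank ∂_0 = 0, rank ∂_1 = 7 ⇒ b_0 = 8 − 0 − 7 = 1; all invariant factors of ∂_1 are 1 so no torsion. So H_0 ≅ Z.
rank ∂_1 = 7, rank ∂_2 = 4 ⇒ b_1 = 12 − 7 − 4 = 1; all invariant factors of ∂_2 are 1 so no torsion. So H_1 ≅ Z.
rank ∂_2 = 4, rank ∂_3 = 0 ⇒ b_2 = 4 − 4 − 0 = 0. So H_2 ≅ 0.

b_0 = 1, b_1 = 1, b_2 = 0.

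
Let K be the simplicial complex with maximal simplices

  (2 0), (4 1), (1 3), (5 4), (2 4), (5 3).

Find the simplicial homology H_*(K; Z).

H_0 ≅ Z,  H_1 ≅ Z.

Fix the vertex order 0 < 1 < 2 < 3 < 4 < 5 and write every simplex with vertices in increasing order. Then dim K = 1 and the simplices of K are:

  0-simplices (6): [0], [1], [2], [3], [4], [5]
  1-simplices (6): [0,2], [1,3], [1,4], [2,4], [3,5], [4,5]

so the chain groups are C_0 ≅ Z^6, C_1 ≅ Z^6.

The boundary map ∂_1: C_1 → C_0 is given by ∂[p,q] = [q] − [p]. For instance
  ∂[3,5] = [5] − [3].
The resulting 6×6 matrix has rank 5, and its Smith normal form has invariant factors (1,1,1,1,1).

Reading off H_k = ker ∂_k / im ∂_{k+1}:

  H_0: rank C_0 − rank ∂_1 = 6 − 5 = 1, and the invariant factors of ∂_1 are all 1, so H_0 = Z.
  H_1: rank ker ∂_1 − rank ∂_2 = (6 − 5) − 0 = 1, and there is no ∂_2, so H_1 = Z.

As a check, the Euler characteristic is 6 − 6 = 0, which agrees with 1 − 1 = 0.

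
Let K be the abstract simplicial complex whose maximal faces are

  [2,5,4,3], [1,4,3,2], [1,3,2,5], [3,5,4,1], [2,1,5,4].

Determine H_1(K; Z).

H_1 = 0.

Fix the vertex order 1 < 2 < 3 < 4 < 5 and write every simplex with vertices in increasing order. Then dim K = 3 and the simplices of K are:

  0-simplices (5): [1], [2], [3], [4], [5]
  1-simplices (10): [1,2], [1,3], [1,4], [1,5], [2,3], [2,4], [2,5], [3,4], [3,5], [4,5]
  2-simplices (10): [1,2,3], [1,2,4], [1,2,5], [1,3,4], [1,3,5], [1,4,5], [2,3,4], [2,3,5], [2,4,5], [3,4,5]
  3-simplices (5): [1,2,3,4], [1,2,3,5], [1,2,4,5], [1,3,4,5], [2,3,4,5]

Hence C_0 ≅ Z^5, C_1 ≅ Z^10, C_2 ≅ Z^10, C_3 ≅ Z^5.

Boundary ∂_1: C_1 → C_0 sends each edge [p,q] (with p < q) to q − p. For instance
  ∂[2,5] = [5] − [2].
The 5×10 boundary matrix has rank 4 and Smith normal form diag(1,1,1,1).

Boundary ∂_2: C_2 → C_1 maps a triangle to the signed sum of its edges. For instance
  ∂[2,4,5] = [4,5] − [2,5] + [2,4],
  ∂[1,2,4] = [2,4] − [1,4] + [1,2].
This gives a 10×10 integer matrix of rank 6; reducing to Smith normal form yields diagonal entries (1,1,1,1,1,1).

The boundary map ∂_3: C_3 → C_2 sends each 3-simplex σ to the alternating sum Σ_i (−1)^i (σ with its i-th vertex removed). For instance
  ∂[1,2,4,5] = [2,4,5] − [1,4,5] + [1,2,5] − [1,2,4],
  ∂[1,2,3,4] = [2,3,4] − [1,3,4] + [1,2,4] − [1,2,3].
The 10×5 boundary matrix has rank 4 and Smith normal form diag(1,1,1,1).

From H_k ≅ ker(∂_k) / im(∂_{k+1}) we obtain:

  H_1: rank ker ∂_1 − rank ∂_2 = (10 − 4) − 6 = 0, and the invariant factors of ∂_2 are all 1, so H_1 ≅ 0.

(K is a triangulation of the 3-sphere S^3.)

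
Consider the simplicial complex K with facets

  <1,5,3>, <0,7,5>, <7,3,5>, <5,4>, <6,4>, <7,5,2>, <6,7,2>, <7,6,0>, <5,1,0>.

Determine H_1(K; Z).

H_1 = Z.

Fix the vertex order 0 < 1 < 2 < 3 < 4 < 5 < 6 < 7 and write every simplex with vertices in increasing order. Then dim K = 2 and the simplices of K are:

  0-simplices (8): [0], [1], [2], [3], [4], [5], [6], [7]
  1-simplices (15): [0,1], [0,5], [0,6], [0,7], [1,3], [1,5], [2,5], [2,6], [2,7], [3,5], [3,7], [4,5], [4,6], [5,7], [6,7]
  2-simplices (7): [0,1,5], [0,5,7], [0,6,7], [1,3,5], [2,5,7], [2,6,7], [3,5,7]

Hence C_0 ≅ Z^8, C_1 ≅ Z^15, C_2 ≅ Z^7.

Boundary ∂_1: C_1 → C_0 sends each edge [p,q] (with p < q) to q − p.
The 8×15 boundary matrix has rank 7 and Smith normal form diag(1,1,1,1,1,1,1).

∂_2: C_2 → C_1 maps a triangle to the signed sum of its edges. For instance
  ∂[2,5,7] = [5,7] − [2,7] + [2,5],
  ∂[3,5,7] = [5,7] − [3,7] + [3,5].
The resulting 15×7 matrix has rank 7, and its Smith normal form has invariant factors (1,1,1,1,1,1,1).

Reading off H_k = ker ∂_k / im ∂_{k+1}:

  H_1: rank ker ∂_1 − rank ∂_2 = (15 − 7) − 7 = 1, and the invariant factors of ∂_2 are all 1, so H_1 = Z.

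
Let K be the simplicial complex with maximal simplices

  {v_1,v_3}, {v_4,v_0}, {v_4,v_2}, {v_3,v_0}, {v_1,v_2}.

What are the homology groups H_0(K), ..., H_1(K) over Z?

H_0 = Z,  H_1 = Z.

We work with the vertex ordering v_0 < v_1 < v_2 < v_3 < v_4. The simplices of K, each written with vertices in increasing order, are:

  0-simplices (5): [v_0], [v_1], [v_2], [v_3], [v_4]
  1-simplices (5): [v_0,v_3], [v_0,v_4], [v_1,v_2], [v_1,v_3], [v_2,v_4]

so the chain groups are C_0 ≅ Z^5, C_1 ≅ Z^5.

∂_1: C_1 → C_0 maps an edge to its endpoints' difference, ∂[p,q] = q − p. For instance
  ∂[v_0,v_3] = [v_3] − [v_0].
As a 5×5 matrix over Z this has rank 4, with invariant factors (1,1,1,1).

Now H_k = ker ∂_k / im ∂_{k+1}, so:

  H_0: rank C_0 − rank ∂_1 = 5 − 4 = 1, and the invariant factors of ∂_1 are all 1, so H_0 = Z.
  H_1: rank ker ∂_1 − rank ∂_2 = (5 − 4) − 0 = 1, and there is no ∂_2, so H_1 = Z.

(K is a triangulation of the circle S^1.)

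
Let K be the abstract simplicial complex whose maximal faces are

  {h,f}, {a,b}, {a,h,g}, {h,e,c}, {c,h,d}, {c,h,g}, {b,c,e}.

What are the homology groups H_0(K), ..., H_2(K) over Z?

H_0 = Z,  H_1 = Z,  H_2 = 0.

Order the vertices as a < b < c < d < e < f < g < h. Listing each simplex with vertices in this order, K has dimension 2 with simplices:

  0-simplices (8): a, b, c, d, e, f, g, h
  1-simplices (13): ab, ag, ah, bc, be, cd, ce, cg, ch, dh, eh, fh, gh
  2-simplices (5): agh, bce, cdh, ceh, cgh

so the chain groups are C_0 ≅ Z^8, C_1 ≅ Z^13, C_2 ≅ Z^5.

∂_1: C_1 → C_0 sends each edge [p,q] (with p < q) to q − p. For instance
  ∂be = e − b.
The 8×13 boundary matrix has rank 7 and Smith normal form diag(1,1,1,1,1,1,1).

The boundary map ∂_2: C_2 → C_1 sends each 2-simplex [p,q,r] to [q,r] − [p,r] + [p,q]. For instance
  ∂ceh = eh − ch + ce,
  ∂agh = gh − ah + ag.
The 13×5 boundary matrix has rank 5 and Smith normal form diag(1,1,1,1,1).

Computing H_k = (kernel of ∂_k) / (image of ∂_{k+1}):

  H_0: rank C_0 − rank ∂_1 = 8 − 7 = 1, and the invariant factors of ∂_1 are all 1, so H_0 = Z.
  H_1: rank ker ∂_1 − rank ∂_2 = (13 − 7) − 5 = 1, and the invariant factors of ∂_2 are all 1, so H_1 = Z.
  H_2: rank ker ∂_2 − rank ∂_3 = (5 − 5) − 0 = 0, and there is no ∂_3, so H_2 = 0.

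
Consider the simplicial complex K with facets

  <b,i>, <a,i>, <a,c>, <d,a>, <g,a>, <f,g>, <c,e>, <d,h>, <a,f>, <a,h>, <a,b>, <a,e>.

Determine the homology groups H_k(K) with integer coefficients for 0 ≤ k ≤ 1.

Take the total order a < b < c < d < e < f < g < h < i on the vertex set. Then K (dimension 1) consists of the simplices:

  0-simplices (9): a, b, c, d, e, f, g, h, i
  1-simplices (12): ab, ac, ad, ae, af, ag, ah, ai, bi, ce, dh, fg

giving chain groups C_0 ≅ Z^9, C_1 ≅ Z^12.

∂_1: C_1 → C_0 is given by ∂[p,q] = [q] − [p]. For instance
  ∂ah = h − a.
This gives a 9×12 integer matrix of rank 8; reducing to Smith normal form yields diagonal entries (1,1,1,1,1,1,1,1).

From H_k ≅ ker(∂_k) / im(∂_{k+1}) we obtain:

  H_0: rank C_0 − rank ∂_1 = 9 − 8 = 1, and the invariant factors of ∂_1 are all 1, so H_0 = Z.
  H_1: rank ker ∂_1 − rank ∂_2 = (12 − 8) − 0 = 4, and there is no ∂_2, so H_1 = Z^4.

H_0 = Z,  H_1 = Z^4.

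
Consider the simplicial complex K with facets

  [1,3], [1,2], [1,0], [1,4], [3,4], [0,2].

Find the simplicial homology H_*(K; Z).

Take the total order 0 < 1 < 2 < 3 < 4 on the vertex set. Then K (dimension 1) consists of the simplices:

  0-simplices (5): [0], [1], [2], [3], [4]
  1-simplices (6): [0,1], [0,2], [1,2], [1,3], [1,4], [3,4]

giving chain groups C_0 ≅ Z^5, C_1 ≅ Z^6.

Boundary ∂_1: C_1 → C_0 sends each edge [p,q] (with p < q) to q − p.
The resulting 5×6 matrix has rank 4, and its Smith normal form has invariant factors (1,1,1,1).

Now H_k = ker ∂_k / im ∂_{k+1}, so:

  H_0: rank C_0 − rank ∂_1 = 5 − 4 = 1, and the invariant factors of ∂_1 are all 1, so H_0 = Z.
  H_1: rank ker ∂_1 − rank ∂_2 = (6 − 4) − 0 = 2, and there is no ∂_2, so H_1 = Z^2.

H_0 = Z,  H_1 = Z^2.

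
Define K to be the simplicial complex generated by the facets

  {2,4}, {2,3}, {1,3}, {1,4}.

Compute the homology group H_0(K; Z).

K has 4 vertices, 4 edges.
rank ∂_0 = 0, rank ∂_1 = 3 ⇒ b_0 = 4 − 0 − 3 = 1; all invariant factors of ∂_1 are 1 so no torsion. So H_0 = Z.

H_0 = Z.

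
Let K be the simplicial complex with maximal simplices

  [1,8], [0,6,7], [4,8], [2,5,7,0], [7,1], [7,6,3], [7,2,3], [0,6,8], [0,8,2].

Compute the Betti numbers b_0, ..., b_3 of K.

We work with the vertex ordering 0 < 1 < 2 < 3 < 4 < 5 < 6 < 7 < 8. The simplices of K, each written with vertices in increasing order, are:

  0-simplices (9): [0], [1], [2], [3], [4], [5], [6], [7], [8]
  1-simplices (17): [0,2], [0,5], [0,6], [0,7], [0,8], [1,7], [1,8], [2,3], [2,5], [2,7], [2,8], [3,6], [3,7], [4,8], [5,7], [6,7], [6,8]
  2-simplices (9): [0,2,5], [0,2,7], [0,2,8], [0,5,7], [0,6,7], [0,6,8], [2,3,7], [2,5,7], [3,6,7]
  3-simplices (1): [0,2,5,7]

giving chain groups C_0 ≅ Z^9, C_1 ≅ Z^17, C_2 ≅ Z^9, C_3 ≅ Z^1.

The boundary map ∂_1: C_1 → C_0 is given by ∂[p,q] = [q] − [p]. For instance
  ∂[4,8] = [8] − [4].
The resulting 9×17 matrix has rank 8, and its Smith normal form has invariant factors (1,1,1,1,1,1,1,1).

Boundary ∂_2: C_2 → C_1 acts by ∂[p,q,r] = [q,r] − [p,r] + [p,q]. For instance
  ∂[2,5,7] = [5,7] − [2,7] + [2,5],
  ∂[0,6,7] = [6,7] − [0,7] + [0,6].
As a 17×9 matrix over Z this has rank 8, with invariant factors (1,1,1,1,1,1,1,1).

∂_3: C_3 → C_2 sends each 3-simplex σ to the alternating sum Σ_i (−1)^i (σ with its i-th vertex removed). For instance
  ∂[0,2,5,7] = [2,5,7] − [0,5,7] + [0,2,7] − [0,2,5].
As a 9×1 matrix over Z this has rank 1, with invariant factors (1).

Computing H_k = (kernel of ∂_k) / (image of ∂_{k+1}):

  H_0: rank C_0 − rank ∂_1 = 9 − 8 = 1, and the invariant factors of ∂_1 are all 1, so H_0 = Z.
  H_1: rank ker ∂_1 − rank ∂_2 = (17 − 8) − 8 = 1, and the invariant factors of ∂_2 are all 1, so H_1 = Z.
  H_2: rank ker ∂_2 − rank ∂_3 = (9 − 8) − 1 = 0, and the invariant factors of ∂_3 are all 1, so H_2 = 0.
  H_3: rank ker ∂_3 − rank ∂_4 = (1 − 1) − 0 = 0, and there is no ∂_4, so H_3 = 0.

Hence the Betti numbers are b_0 = 1, b_1 = 1, b_2 = 0, b_3 = 0.

b_0 = 1, b_1 = 1, b_2 = 0, b_3 = 0.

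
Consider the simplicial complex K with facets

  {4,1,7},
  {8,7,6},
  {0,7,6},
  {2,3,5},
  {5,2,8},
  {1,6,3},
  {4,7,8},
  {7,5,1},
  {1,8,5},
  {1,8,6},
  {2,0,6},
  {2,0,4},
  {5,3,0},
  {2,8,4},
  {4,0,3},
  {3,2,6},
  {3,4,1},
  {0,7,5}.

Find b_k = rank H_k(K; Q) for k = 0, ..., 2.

We work with the vertex ordering 0 < 1 < 2 < 3 < 4 < 5 < 6 < 7 < 8. The simplices of K, each written with vertices in increasing order, are:

  0-simplices (9): [0], [1], [2], [3], [4], [5], [6], [7], [8]
  1-simplices (27): (27 of them)
  2-simplices (18): [0,2,4], [0,2,6], [0,3,4], [0,3,5], [0,5,7], [0,6,7], [1,3,4], [1,3,6], [1,4,7], [1,5,7], [1,5,8], [1,6,8], [2,3,5], [2,3,6], [2,4,8], [2,5,8], [4,7,8], [6,7,8]

giving chain groups C_0 ≅ Z^9, C_1 ≅ Z^27, C_2 ≅ Z^18.

The boundary map ∂_1: C_1 → C_0 maps an edge to its endpoints' difference, ∂[p,q] = q − p.
This gives a 9×27 integer matrix of rank 8; reducing to Smith normal form yields diagonal entries (1,1,1,1,1,1,1,1).

Boundary ∂_2: C_2 → C_1 acts by ∂[p,q,r] = [q,r] − [p,r] + [p,q]. For instance
  ∂[1,6,8] = [6,8] − [1,8] + [1,6],
  ∂[0,5,7] = [5,7] − [0,7] + [0,5].
This gives a 27×18 integer matrix of rank 18; reducing to Smith normal form yields diagonal entries (1,1,1,1,1,1,1,1,1,1,1,1,1,1,1,1,1,2).

Reading off H_k = ker ∂_k / im ∂_{k+1}:

  H_0: rank C_0 − rank ∂_1 = 9 − 8 = 1, and the invariant factors of ∂_1 are all 1, so H_0 = Z.
  H_1: rank ker ∂_1 − rank ∂_2 = (27 − 8) − 18 = 1, and ∂_2 has invariant factor 2 > 1, so H_1 = Z ⊕ Z/2Z.
  H_2: rank ker ∂_2 − rank ∂_3 = (18 − 18) − 0 = 0, and there is no ∂_3, so H_2 = 0.

Hence the Betti numbers are b_0 = 1, b_1 = 1, b_2 = 0.

b_0 = 1, b_1 = 1, b_2 = 0.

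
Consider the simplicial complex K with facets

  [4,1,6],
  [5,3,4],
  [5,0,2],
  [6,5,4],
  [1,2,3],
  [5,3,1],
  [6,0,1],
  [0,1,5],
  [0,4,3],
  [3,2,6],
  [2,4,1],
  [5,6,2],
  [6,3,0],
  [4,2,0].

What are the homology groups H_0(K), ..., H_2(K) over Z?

Take the total order 0 < 1 < 2 < 3 < 4 < 5 < 6 on the vertex set. Then K (dimension 2) consists of the simplices:

  0-simplices (7): [0], [1], [2], [3], [4], [5], [6]
  1-simplices (21): [0,1], [0,2], [0,3], [0,4], [0,5], [0,6], [1,2], [1,3], [1,4], [1,5], [1,6], [2,3], [2,4], [2,5], [2,6], [3,4], [3,5], [3,6], [4,5], [4,6], [5,6]
  2-simplices (14): [0,1,5], [0,1,6], [0,2,4], [0,2,5], [0,3,4], [0,3,6], [1,2,3], [1,2,4], [1,3,5], [1,4,6], [2,3,6], [2,5,6], [3,4,5], [4,5,6]

giving chain groups C_0 ≅ Z^7, C_1 ≅ Z^21, C_2 ≅ Z^14.

∂_1: C_1 → C_0 is given by ∂[p,q] = [q] − [p].
As a 7×21 matrix over Z this has rank 6, with invariant factors (1,1,1,1,1,1).

∂_2: C_2 → C_1 acts by ∂[p,q,r] = [q,r] − [p,r] + [p,q]. For instance
  ∂[4,5,6] = [5,6] − [4,6] + [4,5],
  ∂[0,3,4] = [3,4] − [0,4] + [0,3].
The resulting 21×14 matrix has rank 13, and its Smith normal form has invariant factors (1,1,1,1,1,1,1,1,1,1,1,1,1).

Now H_k = ker ∂_k / im ∂_{k+1}, so:

  H_0: rank C_0 − rank ∂_1 = 7 − 6 = 1, and the invariant factors of ∂_1 are all 1, so H_0 = Z.
  H_1: rank ker ∂_1 − rank ∂_2 = (21 − 6) − 13 = 2, and the invariant factors of ∂_2 are all 1, so H_1 = Z^2.
  H_2: rank ker ∂_2 − rank ∂_3 = (14 − 13) − 0 = 1, and there is no ∂_3, so H_2 = Z.

As a check, the Euler characteristic is 7 − 21 + 14 = 0, which agrees with 1 − 2 + 1 = 0.
(K is a triangulation of the torus T^2.)

H_0 ≅ Z,  H_1 ≅ Z^2,  H_2 ≅ Z.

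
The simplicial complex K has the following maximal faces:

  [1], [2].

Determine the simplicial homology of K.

H_0 ≅ Z^2.

Take the total order 1 < 2 on the vertex set. Then K (dimension 0) consists of the simplices:

  0-simplices (2): [1], [2]

so the chain groups are C_0 ≅ Z^2.

Computing H_k = (kernel of ∂_k) / (image of ∂_{k+1}):

  H_0: rank C_0 − rank ∂_1 = 2 − 0 = 2, and there is no ∂_1, so H_0 ≅ Z^2.

(K is a triangulation of a set of 2 points.)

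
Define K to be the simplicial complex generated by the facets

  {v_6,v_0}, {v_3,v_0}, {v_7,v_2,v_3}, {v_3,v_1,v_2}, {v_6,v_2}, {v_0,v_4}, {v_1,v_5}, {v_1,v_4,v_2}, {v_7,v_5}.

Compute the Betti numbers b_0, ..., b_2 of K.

Take the total order v_0 < v_1 < v_2 < v_3 < v_4 < v_5 < v_6 < v_7 on the vertex set. Then K (dimension 2) consists of the simplices:

  0-simplices (8): [v_0], [v_1], [v_2], [v_3], [v_4], [v_5], [v_6], [v_7]
  1-simplices (13): [v_0,v_3], [v_0,v_4], [v_0,v_6], [v_1,v_2], [v_1,v_3], [v_1,v_4], [v_1,v_5], [v_2,v_3], [v_2,v_4], [v_2,v_6], [v_2,v_7], [v_3,v_7], [v_5,v_7]
  2-simplices (3): [v_1,v_2,v_3], [v_1,v_2,v_4], [v_2,v_3,v_7]

Hence C_0 ≅ Z^8, C_1 ≅ Z^13, C_2 ≅ Z^3.

Boundary ∂_1: C_1 → C_0 maps an edge to its endpoints' difference, ∂[p,q] = q − p.
As a 8×13 matrix over Z this has rank 7, with invariant factors (1,1,1,1,1,1,1).

Boundary ∂_2: C_2 → C_1 sends each 2-simplex [p,q,r] to [q,r] − [p,r] + [p,q]. For instance
  ∂[v_1,v_2,v_3] = [v_2,v_3] − [v_1,v_3] + [v_1,v_2],
  ∂[v_1,v_2,v_4] = [v_2,v_4] − [v_1,v_4] + [v_1,v_2].
The 13×3 boundary matrix has rank 3 and Smith normal form diag(1,1,1).

Computing H_k = (kernel of ∂_k) / (image of ∂_{k+1}):

  H_0: rank C_0 − rank ∂_1 = 8 − 7 = 1, and the invariant factors of ∂_1 are all 1, so H_0 ≅ Z.
  H_1: rank ker ∂_1 − rank ∂_2 = (13 − 7) − 3 = 3, and the invariant factors of ∂_2 are all 1, so H_1 ≅ Z^3.
  H_2: rank ker ∂_2 − rank ∂_3 = (3 − 3) − 0 = 0, and there is no ∂_3, so H_2 ≅ 0.

As a check, the Euler characteristic is 8 − 13 + 3 = -2, which agrees with 1 − 3 + 0 = -2.

Hence the Betti numbers are b_0 = 1, b_1 = 3, b_2 = 0.

b_0 = 1, b_1 = 3, b_2 = 0.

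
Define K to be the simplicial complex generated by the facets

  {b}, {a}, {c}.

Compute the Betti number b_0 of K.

b_0 = 3.

Order the vertices as a < b < c. Listing each simplex with vertices in this order, K has dimension 0 with simplices:

  0-simplices (3): a, b, c

so the chain groups are C_0 ≅ Z^3.

Reading off H_k = ker ∂_k / im ∂_{k+1}:

  H_0: rank C_0 − rank ∂_1 = 3 − 0 = 3, and there is no ∂_1, so H_0 ≅ Z^3.

Hence the Betti numbers are b_0 = 3.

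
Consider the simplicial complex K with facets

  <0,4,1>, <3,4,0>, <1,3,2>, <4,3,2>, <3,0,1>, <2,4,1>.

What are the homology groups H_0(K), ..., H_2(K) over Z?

H_0 ≅ Z,  H_1 = 0,  H_2 ≅ Z.

Order the vertices as 0 < 1 < 2 < 3 < 4. Listing each simplex with vertices in this order, K has dimension 2 with simplices:

  0-simplices (5): [0], [1], [2], [3], [4]
  1-simplices (9): [0,1], [0,3], [0,4], [1,2], [1,3], [1,4], [2,3], [2,4], [3,4]
  2-simplices (6): [0,1,3], [0,1,4], [0,3,4], [1,2,3], [1,2,4], [2,3,4]

so the chain groups are C_0 ≅ Z^5, C_1 ≅ Z^9, C_2 ≅ Z^6.

Boundary ∂_1: C_1 → C_0 maps an edge to its endpoints' difference, ∂[p,q] = q − p. For instance
  ∂[1,4] = [4] − [1].
The 5×9 boundary matrix has rank 4 and Smith normal form diag(1,1,1,1).

Boundary ∂_2: C_2 → C_1 sends each 2-simplex [p,q,r] to [q,r] − [p,r] + [p,q]. For instance
  ∂[0,1,4] = [1,4] − [0,4] + [0,1],
  ∂[1,2,3] = [2,3] − [1,3] + [1,2].
The 9×6 boundary matrix has rank 5 and Smith normal form diag(1,1,1,1,1).

Reading off H_k = ker ∂_k / im ∂_{k+1}:

  H_0: rank C_0 − rank ∂_1 = 5 − 4 = 1, and the invariant factors of ∂_1 are all 1, so H_0 ≅ Z.
  H_1: rank ker ∂_1 − rank ∂_2 = (9 − 4) − 5 = 0, and the invariant factors of ∂_2 are all 1, so H_1 ≅ 0.
  H_2: rank ker ∂_2 − rank ∂_3 = (6 − 5) − 0 = 1, and there is no ∂_3, so H_2 ≅ Z.

As a check, the Euler characteristic is 5 − 9 + 6 = 2, which agrees with 1 − 0 + 1 = 2.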